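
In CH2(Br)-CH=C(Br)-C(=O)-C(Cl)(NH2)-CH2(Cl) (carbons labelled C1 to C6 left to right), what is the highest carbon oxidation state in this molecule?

+2

Each bond to a more electronegative atom (O, N, halogen) counts +1, each bond to a less electronegative atom (H, metal, B, Si) counts −1, and each C–C bond counts 0. Tallying each carbon:
C1: 1C, 2H, 1Br → 0 − 2 + 1 = -1
C2: 3C, 1H → 0 − 1 = -1
C3: 3C, 1Br → 0 + 1 = +1
C4: 2C, 2O → 0 + 2 = +2
C5: 2C, 1N, 1Cl → 0 + 1 + 1 = +2
C6: 1C, 2H, 1Cl → 0 − 2 + 1 = -1
The highest value is +2.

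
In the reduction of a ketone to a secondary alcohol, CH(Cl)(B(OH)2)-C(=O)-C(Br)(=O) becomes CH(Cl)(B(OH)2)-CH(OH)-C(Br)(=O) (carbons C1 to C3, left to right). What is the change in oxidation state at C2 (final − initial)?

-2

Before: C2 has 2 bonds to C, 2 bonds to O → oxidation state +2.
After: C2 has 2 bonds to C, 1 bond to H, 1 bond to O → oxidation state 0.
Δ = 0 − (+2) = -2, so this is a reduction at C2.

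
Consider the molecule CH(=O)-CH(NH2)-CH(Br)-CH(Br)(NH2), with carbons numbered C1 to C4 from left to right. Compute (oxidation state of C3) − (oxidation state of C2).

0

C3: 2C, 1H, 1Br → 0 − 1 + 1 = 0
C2: 2C, 1H, 1N → 0 − 1 + 1 = 0
Difference: 0 − (0) = 0.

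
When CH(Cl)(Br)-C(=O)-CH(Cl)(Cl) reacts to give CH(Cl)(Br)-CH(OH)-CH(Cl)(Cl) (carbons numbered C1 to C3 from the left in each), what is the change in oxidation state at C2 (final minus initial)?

Before: C2 has 2 bonds to C, 2 bonds to O → oxidation state +2.
After: C2 has 2 bonds to C, 1 bond to H, 1 bond to O → oxidation state 0.
Δ = 0 − (+2) = -2, so this is a reduction at C2.

-2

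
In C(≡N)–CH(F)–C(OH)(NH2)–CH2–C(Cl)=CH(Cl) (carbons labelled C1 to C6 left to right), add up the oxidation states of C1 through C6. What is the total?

Count +1 for every bond to an atom more electronegative than carbon and −1 for every bond to one less electronegative; C–C bonds are 0. Tallying each carbon:
C1: 1C, 3N → 0 + 3 = +3
C2: 2C, 1H, 1F → 0 − 1 + 1 = 0
C3: 2C, 1O, 1N → 0 + 1 + 1 = +2
C4: 2C, 2H → 0 − 2 = -2
C5: 3C, 1Cl → 0 + 1 = +1
C6: 2C, 1H, 1Cl → 0 − 1 + 1 = 0
Sum = +3 + 0 + 2 − 2 + 1 + 0 = +4.

+4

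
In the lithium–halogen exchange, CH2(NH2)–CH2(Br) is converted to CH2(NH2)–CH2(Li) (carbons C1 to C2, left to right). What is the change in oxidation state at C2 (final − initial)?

Before: C2 has 1 bond to C, 2 bonds to H, 1 bond to Br → oxidation state -1.
After: C2 has 1 bond to C, 2 bonds to H, 1 bond to Li → oxidation state -3.
Δ = -3 − (-1) = -2, so this is a reduction at C2.

-2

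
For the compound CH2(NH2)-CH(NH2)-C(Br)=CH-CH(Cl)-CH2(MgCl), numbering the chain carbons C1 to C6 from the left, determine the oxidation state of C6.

Assign +1 per bond to O/N/halogen, −1 per bond to H or an electropositive element, and 0 per bond to carbon.
C6 has one bond to C (0), one bond to H (-1), one bond to H (-1), one bond to Mg (-1).
Oxidation state = 0 − 1 − 1 − 1 = -3.

-3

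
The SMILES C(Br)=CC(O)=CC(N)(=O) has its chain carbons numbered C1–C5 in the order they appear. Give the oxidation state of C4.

-1

C4 has a double bond to C (2×0 = 0), one bond to C (0), one bond to H (-1).
Oxidation state = 0 + 0 − 1 = -1.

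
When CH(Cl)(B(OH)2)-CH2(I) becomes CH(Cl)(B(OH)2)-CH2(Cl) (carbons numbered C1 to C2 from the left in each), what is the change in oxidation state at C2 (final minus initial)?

0

Before: C2 has 1 bond to C, 2 bonds to H, 1 bond to I → oxidation state -1.
After: C2 has 1 bond to C, 2 bonds to H, 1 bond to Cl → oxidation state -1.
Δ = -1 − (-1) = 0, so no net redox change at C2.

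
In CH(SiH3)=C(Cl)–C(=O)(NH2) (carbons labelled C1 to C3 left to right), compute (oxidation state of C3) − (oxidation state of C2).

+2

C3: 1C, 2O, 1N → 0 + 2 + 1 = +3
C2: 3C, 1Cl → 0 + 1 = +1
Difference: +3 − (+1) = +2.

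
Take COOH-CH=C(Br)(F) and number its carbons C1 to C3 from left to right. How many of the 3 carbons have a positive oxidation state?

Assign +1 per bond to O/N/halogen, −1 per bond to H or an electropositive element, and 0 per bond to carbon. Tallying each carbon:
C1: 1C, 3O → 0 + 3 = +3
C2: 3C, 1H → 0 − 1 = -1
C3: 2C, 1F, 1Br → 0 + 1 + 1 = +2
2 carbons (C1, C3) meet the condition.

2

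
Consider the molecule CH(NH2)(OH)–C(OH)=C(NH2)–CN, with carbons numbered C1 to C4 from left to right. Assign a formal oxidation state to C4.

Count +1 for every bond to an atom more electronegative than carbon and −1 for every bond to one less electronegative; C–C bonds are 0.
C4 has one bond to C (0), a triple bond to N (3×+1 = +3).
Oxidation state = 0 + 3 = +3.

+3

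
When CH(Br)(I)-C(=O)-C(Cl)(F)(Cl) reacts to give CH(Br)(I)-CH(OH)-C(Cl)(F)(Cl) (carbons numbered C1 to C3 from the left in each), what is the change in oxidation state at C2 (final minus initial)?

Before: C2 has 2 bonds to C, 2 bonds to O → oxidation state +2.
After: C2 has 2 bonds to C, 1 bond to H, 1 bond to O → oxidation state 0.
Δ = 0 − (+2) = -2, so this is a reduction at C2.

-2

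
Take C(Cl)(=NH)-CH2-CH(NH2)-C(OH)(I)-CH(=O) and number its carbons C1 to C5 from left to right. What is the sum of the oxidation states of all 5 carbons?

Tallying each carbon's bonds:
C1: 1C, 2N, 1Cl → 0 + 2 + 1 = +3
C2: 2C, 2H → 0 − 2 = -2
C3: 2C, 1H, 1N → 0 − 1 + 1 = 0
C4: 2C, 1O, 1I → 0 + 1 + 1 = +2
C5: 1C, 1H, 2O → 0 − 1 + 2 = +1
Sum = +3 − 2 + 0 + 2 + 1 = +4.

+4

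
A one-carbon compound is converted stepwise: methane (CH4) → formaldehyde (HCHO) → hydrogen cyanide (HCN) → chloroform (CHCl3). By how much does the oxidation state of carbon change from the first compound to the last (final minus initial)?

+6

Carbon oxidation states along the series — methane: -4, formaldehyde: 0, hydrogen cyanide: +2, chloroform: +2.
Net change = +2 − (-4) = +6.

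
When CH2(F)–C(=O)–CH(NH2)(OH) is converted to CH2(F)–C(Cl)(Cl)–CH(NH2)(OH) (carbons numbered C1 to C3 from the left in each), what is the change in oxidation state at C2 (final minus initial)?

Before: C2 has 2 bonds to C, 2 bonds to O → oxidation state +2.
After: C2 has 2 bonds to C, 2 bonds to Cl → oxidation state +2.
Δ = +2 − (+2) = 0, so no net redox change at C2.

0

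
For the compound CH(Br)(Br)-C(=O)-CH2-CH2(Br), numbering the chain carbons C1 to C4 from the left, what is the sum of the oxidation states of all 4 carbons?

Tallying each carbon's bonds:
C1: 1C, 1H, 2Br → 0 − 1 + 2 = +1
C2: 2C, 2O → 0 + 2 = +2
C3: 2C, 2H → 0 − 2 = -2
C4: 1C, 2H, 1Br → 0 − 2 + 1 = -1
Sum = +1 + 2 − 2 − 1 = 0.

0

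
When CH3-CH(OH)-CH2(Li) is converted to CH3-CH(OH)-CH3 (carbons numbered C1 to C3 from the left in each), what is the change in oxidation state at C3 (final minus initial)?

0

Before: C3 has 1 bond to C, 2 bonds to H, 1 bond to Li → oxidation state -3.
After: C3 has 1 bond to C, 3 bonds to H → oxidation state -3.
Δ = -3 − (-3) = 0, so no net redox change at C3.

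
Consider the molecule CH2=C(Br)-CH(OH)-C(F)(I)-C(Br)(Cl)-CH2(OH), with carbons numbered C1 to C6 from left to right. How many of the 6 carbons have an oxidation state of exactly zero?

1

Tallying each carbon's bonds:
C1: 2C, 2H → 0 − 2 = -2
C2: 3C, 1Br → 0 + 1 = +1
C3: 2C, 1H, 1O → 0 − 1 + 1 = 0
C4: 2C, 1F, 1I → 0 + 1 + 1 = +2
C5: 2C, 1Cl, 1Br → 0 + 1 + 1 = +2
C6: 1C, 2H, 1O → 0 − 2 + 1 = -1
1 carbon (C3) meets the condition.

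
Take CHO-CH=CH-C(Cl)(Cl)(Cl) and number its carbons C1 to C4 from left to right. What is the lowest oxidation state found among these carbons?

Tallying each carbon's bonds:
C1: 1C, 1H, 2O → 0 − 1 + 2 = +1
C2: 3C, 1H → 0 − 1 = -1
C3: 3C, 1H → 0 − 1 = -1
C4: 1C, 3Cl → 0 + 3 = +3
The lowest value is -1.

-1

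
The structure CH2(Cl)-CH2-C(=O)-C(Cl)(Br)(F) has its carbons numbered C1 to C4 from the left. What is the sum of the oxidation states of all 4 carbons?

Tallying each carbon's bonds:
C1: 1C, 2H, 1Cl → 0 − 2 + 1 = -1
C2: 2C, 2H → 0 − 2 = -2
C3: 2C, 2O → 0 + 2 = +2
C4: 1C, 1F, 1Cl, 1Br → 0 + 1 + 1 + 1 = +3
Sum = -1 − 2 + 2 + 3 = +2.

+2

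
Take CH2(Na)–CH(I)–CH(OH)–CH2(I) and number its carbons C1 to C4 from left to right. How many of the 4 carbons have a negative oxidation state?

Count +1 for every bond to an atom more electronegative than carbon and −1 for every bond to one less electronegative; C–C bonds are 0. Tallying each carbon:
C1: 1C, 2H, 1Na → 0 − 2 − 1 = -3
C2: 2C, 1H, 1I → 0 − 1 + 1 = 0
C3: 2C, 1H, 1O → 0 − 1 + 1 = 0
C4: 1C, 2H, 1I → 0 − 2 + 1 = -1
2 carbons (C1, C4) meet the condition.

2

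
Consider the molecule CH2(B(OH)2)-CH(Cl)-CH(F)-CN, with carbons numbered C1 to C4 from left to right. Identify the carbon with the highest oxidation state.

C4

Assign +1 per bond to O/N/halogen, −1 per bond to H or an electropositive element, and 0 per bond to carbon. Tallying each carbon:
C1: 1C, 2H, 1B → 0 − 2 − 1 = -3
C2: 2C, 1H, 1Cl → 0 − 1 + 1 = 0
C3: 2C, 1H, 1F → 0 − 1 + 1 = 0
C4: 1C, 3N → 0 + 3 = +3
The most oxidised carbon is C4 at +3.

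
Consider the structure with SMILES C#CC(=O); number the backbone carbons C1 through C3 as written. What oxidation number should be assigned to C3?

+1

C3 has one bond to C (0), one bond to H (-1), a double bond to O (2×+1 = +2).
Oxidation state = 0 − 1 + 2 = +1.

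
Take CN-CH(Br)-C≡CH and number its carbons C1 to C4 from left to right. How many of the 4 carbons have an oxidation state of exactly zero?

Bonds to more-electronegative neighbours contribute +1 each, bonds to H or metals contribute −1 each, and C–C bonds contribute 0. Tallying each carbon:
C1: 1C, 3N → 0 + 3 = +3
C2: 2C, 1H, 1Br → 0 − 1 + 1 = 0
C3: 4C → 0 = 0
C4: 3C, 1H → 0 − 1 = -1
2 carbons (C2, C3) meet the condition.

2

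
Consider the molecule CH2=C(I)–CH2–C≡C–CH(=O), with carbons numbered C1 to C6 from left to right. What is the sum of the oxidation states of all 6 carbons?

-2

Tallying each carbon's bonds:
C1: 2C, 2H → 0 − 2 = -2
C2: 3C, 1I → 0 + 1 = +1
C3: 2C, 2H → 0 − 2 = -2
C4: 4C → 0 = 0
C5: 4C → 0 = 0
C6: 1C, 1H, 2O → 0 − 1 + 2 = +1
Sum = -2 + 1 − 2 + 0 + 0 + 1 = -2.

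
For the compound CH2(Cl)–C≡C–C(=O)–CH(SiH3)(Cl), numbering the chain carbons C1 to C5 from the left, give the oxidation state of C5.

C5 has one bond to C (0), one bond to Si (-1), one bond to Cl (+1), one bond to H (-1).
Oxidation state = 0 − 1 + 1 − 1 = -1.

-1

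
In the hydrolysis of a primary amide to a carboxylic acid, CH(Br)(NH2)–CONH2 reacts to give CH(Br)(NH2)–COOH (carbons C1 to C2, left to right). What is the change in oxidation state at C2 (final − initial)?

0

Before: C2 has 1 bond to C, 2 bonds to O, 1 bond to N → oxidation state +3.
After: C2 has 1 bond to C, 3 bonds to O → oxidation state +3.
Δ = +3 − (+3) = 0, so no net redox change at C2.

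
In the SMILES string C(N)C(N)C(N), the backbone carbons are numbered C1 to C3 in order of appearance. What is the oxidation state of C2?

Count +1 for every bond to an atom more electronegative than carbon and −1 for every bond to one less electronegative; C–C bonds are 0.
C2 has one bond to C (0), one bond to C (0), one bond to N (+1), one bond to H (-1).
Oxidation state = 0 + 0 + 1 − 1 = 0.

0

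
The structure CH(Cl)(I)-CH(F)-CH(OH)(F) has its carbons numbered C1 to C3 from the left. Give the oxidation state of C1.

+1

C1 has one bond to C (0), one bond to Cl (+1), one bond to H (-1), one bond to I (+1).
Oxidation state = 0 + 1 − 1 + 1 = +1.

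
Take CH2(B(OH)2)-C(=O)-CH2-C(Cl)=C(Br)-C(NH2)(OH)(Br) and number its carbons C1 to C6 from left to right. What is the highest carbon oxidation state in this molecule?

Assign +1 per bond to O/N/halogen, −1 per bond to H or an electropositive element, and 0 per bond to carbon. Tallying each carbon:
C1: 1C, 2H, 1B → 0 − 2 − 1 = -3
C2: 2C, 2O → 0 + 2 = +2
C3: 2C, 2H → 0 − 2 = -2
C4: 3C, 1Cl → 0 + 1 = +1
C5: 3C, 1Br → 0 + 1 = +1
C6: 1C, 1O, 1N, 1Br → 0 + 1 + 1 + 1 = +3
The highest value is +3.

+3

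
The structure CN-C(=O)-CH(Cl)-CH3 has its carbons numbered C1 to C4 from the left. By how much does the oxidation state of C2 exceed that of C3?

C2: 2C, 2O → 0 + 2 = +2
C3: 2C, 1H, 1Cl → 0 − 1 + 1 = 0
Difference: +2 − (0) = +2.

+2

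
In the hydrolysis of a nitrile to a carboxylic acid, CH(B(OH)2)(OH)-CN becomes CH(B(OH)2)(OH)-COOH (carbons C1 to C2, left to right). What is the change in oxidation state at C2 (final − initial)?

Before: C2 has 1 bond to C, 3 bonds to N → oxidation state +3.
After: C2 has 1 bond to C, 3 bonds to O → oxidation state +3.
Δ = +3 − (+3) = 0, so no net redox change at C2.

0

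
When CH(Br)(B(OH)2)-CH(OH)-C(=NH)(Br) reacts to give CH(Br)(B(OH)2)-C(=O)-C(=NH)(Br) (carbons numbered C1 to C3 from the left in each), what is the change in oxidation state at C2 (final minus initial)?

+2

Before: C2 has 2 bonds to C, 1 bond to H, 1 bond to O → oxidation state 0.
After: C2 has 2 bonds to C, 2 bonds to O → oxidation state +2.
Δ = +2 − (0) = +2, so this is an oxidation at C2.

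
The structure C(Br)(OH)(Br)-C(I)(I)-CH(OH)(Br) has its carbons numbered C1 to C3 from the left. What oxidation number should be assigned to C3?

C3 has one bond to C (0), one bond to O (+1), one bond to H (-1), one bond to Br (+1).
Oxidation state = 0 + 1 − 1 + 1 = +1.

+1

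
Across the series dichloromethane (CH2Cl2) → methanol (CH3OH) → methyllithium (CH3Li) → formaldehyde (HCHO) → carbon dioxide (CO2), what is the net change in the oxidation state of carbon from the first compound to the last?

Carbon oxidation states along the series — dichloromethane: 0, methanol: -2, methyllithium: -4, formaldehyde: 0, carbon dioxide: +4.
Net change = +4 − (0) = +4.

+4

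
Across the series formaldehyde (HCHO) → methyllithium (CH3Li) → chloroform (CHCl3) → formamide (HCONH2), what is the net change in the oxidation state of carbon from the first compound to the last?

Carbon oxidation states along the series — formaldehyde: 0, methyllithium: -4, chloroform: +2, formamide: +2.
Net change = +2 − (0) = +2.

+2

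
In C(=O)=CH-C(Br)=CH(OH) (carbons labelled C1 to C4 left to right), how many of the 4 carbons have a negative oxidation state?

1

Tallying each carbon's bonds:
C1: 2C, 2O → 0 + 2 = +2
C2: 3C, 1H → 0 − 1 = -1
C3: 3C, 1Br → 0 + 1 = +1
C4: 2C, 1H, 1O → 0 − 1 + 1 = 0
1 carbon (C2) meets the condition.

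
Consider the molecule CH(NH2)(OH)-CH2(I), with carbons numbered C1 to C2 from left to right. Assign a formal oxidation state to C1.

C1 has one bond to C (0), one bond to N (+1), one bond to H (-1), one bond to O (+1).
Oxidation state = 0 + 1 − 1 + 1 = +1.

+1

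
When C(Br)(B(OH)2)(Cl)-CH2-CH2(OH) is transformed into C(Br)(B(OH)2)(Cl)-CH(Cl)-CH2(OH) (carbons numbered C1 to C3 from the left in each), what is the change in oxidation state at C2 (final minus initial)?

+2

Before: C2 has 2 bonds to C, 2 bonds to H → oxidation state -2.
After: C2 has 2 bonds to C, 1 bond to H, 1 bond to Cl → oxidation state 0.
Δ = 0 − (-2) = +2, so this is an oxidation at C2.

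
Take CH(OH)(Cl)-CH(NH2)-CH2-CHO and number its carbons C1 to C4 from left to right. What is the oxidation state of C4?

C4 has one bond to C (0), a double bond to O (2×+1 = +2), one bond to H (-1).
Oxidation state = 0 + 2 − 1 = +1.

+1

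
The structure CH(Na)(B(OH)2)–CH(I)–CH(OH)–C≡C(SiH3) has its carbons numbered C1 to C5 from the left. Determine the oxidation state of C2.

Bonds to more-electronegative neighbours contribute +1 each, bonds to H or metals contribute −1 each, and C–C bonds contribute 0.
C2 has one bond to C (0), one bond to C (0), one bond to H (-1), one bond to I (+1).
Oxidation state = 0 + 0 − 1 + 1 = 0.

0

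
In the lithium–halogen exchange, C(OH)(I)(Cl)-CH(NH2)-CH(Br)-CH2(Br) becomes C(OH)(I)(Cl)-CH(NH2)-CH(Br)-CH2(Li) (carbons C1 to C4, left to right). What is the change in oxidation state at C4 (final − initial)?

Before: C4 has 1 bond to C, 2 bonds to H, 1 bond to Br → oxidation state -1.
After: C4 has 1 bond to C, 2 bonds to H, 1 bond to Li → oxidation state -3.
Δ = -3 − (-1) = -2, so this is a reduction at C4.

-2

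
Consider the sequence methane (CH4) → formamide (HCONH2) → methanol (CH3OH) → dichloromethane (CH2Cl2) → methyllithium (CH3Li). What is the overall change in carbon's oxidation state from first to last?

0

Carbon oxidation states along the series — methane: -4, formamide: +2, methanol: -2, dichloromethane: 0, methyllithium: -4.
Net change = -4 − (-4) = 0.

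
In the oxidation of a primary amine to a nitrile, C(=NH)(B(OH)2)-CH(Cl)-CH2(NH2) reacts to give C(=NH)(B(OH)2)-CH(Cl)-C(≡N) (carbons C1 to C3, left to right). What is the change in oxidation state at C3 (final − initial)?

Before: C3 has 1 bond to C, 2 bonds to H, 1 bond to N → oxidation state -1.
After: C3 has 1 bond to C, 3 bonds to N → oxidation state +3.
Δ = +3 − (-1) = +4, so this is an oxidation at C3.

+4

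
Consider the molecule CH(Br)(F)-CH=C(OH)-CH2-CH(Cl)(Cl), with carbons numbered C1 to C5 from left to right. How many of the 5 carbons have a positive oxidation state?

Tallying each carbon's bonds:
C1: 1C, 1H, 1F, 1Br → 0 − 1 + 1 + 1 = +1
C2: 3C, 1H → 0 − 1 = -1
C3: 3C, 1O → 0 + 1 = +1
C4: 2C, 2H → 0 − 2 = -2
C5: 1C, 1H, 2Cl → 0 − 1 + 2 = +1
3 carbons (C1, C3, C5) meet the condition.

3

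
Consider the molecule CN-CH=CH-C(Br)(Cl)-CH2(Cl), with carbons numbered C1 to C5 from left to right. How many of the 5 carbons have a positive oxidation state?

Tallying each carbon's bonds:
C1: 1C, 3N → 0 + 3 = +3
C2: 3C, 1H → 0 − 1 = -1
C3: 3C, 1H → 0 − 1 = -1
C4: 2C, 1Cl, 1Br → 0 + 1 + 1 = +2
C5: 1C, 2H, 1Cl → 0 − 2 + 1 = -1
2 carbons (C1, C4) meet the condition.

2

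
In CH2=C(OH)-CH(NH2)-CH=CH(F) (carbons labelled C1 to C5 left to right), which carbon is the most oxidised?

Each bond to a more electronegative atom (O, N, halogen) counts +1, each bond to a less electronegative atom (H, metal, B, Si) counts −1, and each C–C bond counts 0. Tallying each carbon:
C1: 2C, 2H → 0 − 2 = -2
C2: 3C, 1O → 0 + 1 = +1
C3: 2C, 1H, 1N → 0 − 1 + 1 = 0
C4: 3C, 1H → 0 − 1 = -1
C5: 2C, 1H, 1F → 0 − 1 + 1 = 0
The most oxidised carbon is C2 at +1.

C2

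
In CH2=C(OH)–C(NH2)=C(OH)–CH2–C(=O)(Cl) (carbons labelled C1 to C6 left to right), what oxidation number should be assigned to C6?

+3

Bonds to more-electronegative neighbours contribute +1 each, bonds to H or metals contribute −1 each, and C–C bonds contribute 0.
C6 has one bond to C (0), a double bond to O (2×+1 = +2), one bond to Cl (+1).
Oxidation state = 0 + 2 + 1 = +3.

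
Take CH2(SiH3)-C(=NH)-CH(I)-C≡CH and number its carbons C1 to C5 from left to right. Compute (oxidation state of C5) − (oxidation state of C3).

C5: 3C, 1H → 0 − 1 = -1
C3: 2C, 1H, 1I → 0 − 1 + 1 = 0
Difference: -1 − (0) = -1.

-1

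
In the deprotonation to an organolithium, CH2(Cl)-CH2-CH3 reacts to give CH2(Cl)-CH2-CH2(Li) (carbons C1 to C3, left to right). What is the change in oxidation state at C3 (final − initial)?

Before: C3 has 1 bond to C, 3 bonds to H → oxidation state -3.
After: C3 has 1 bond to C, 2 bonds to H, 1 bond to Li → oxidation state -3.
Δ = -3 − (-3) = 0, so no net redox change at C3.

0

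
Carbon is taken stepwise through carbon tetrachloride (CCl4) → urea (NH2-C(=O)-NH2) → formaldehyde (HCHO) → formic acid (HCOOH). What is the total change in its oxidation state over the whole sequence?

-2

Carbon oxidation states along the series — carbon tetrachloride: +4, urea: +4, formaldehyde: 0, formic acid: +2.
Net change = +2 − (+4) = -2.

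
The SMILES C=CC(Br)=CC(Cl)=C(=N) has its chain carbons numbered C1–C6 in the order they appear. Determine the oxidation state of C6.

+2

C6 has a double bond to C (2×0 = 0), a double bond to N (2×+1 = +2).
Oxidation state = 0 + 2 = +2.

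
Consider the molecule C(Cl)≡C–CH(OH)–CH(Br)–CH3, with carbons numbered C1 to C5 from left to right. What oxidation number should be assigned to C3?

Assign +1 per bond to O/N/halogen, −1 per bond to H or an electropositive element, and 0 per bond to carbon.
C3 has one bond to C (0), one bond to C (0), one bond to O (+1), one bond to H (-1).
Oxidation state = 0 + 0 + 1 − 1 = 0.

0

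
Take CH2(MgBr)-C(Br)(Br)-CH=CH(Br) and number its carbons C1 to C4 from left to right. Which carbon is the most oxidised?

Tallying each carbon's bonds:
C1: 1C, 2H, 1Mg → 0 − 2 − 1 = -3
C2: 2C, 2Br → 0 + 2 = +2
C3: 3C, 1H → 0 − 1 = -1
C4: 2C, 1H, 1Br → 0 − 1 + 1 = 0
The most oxidised carbon is C2 at +2.

C2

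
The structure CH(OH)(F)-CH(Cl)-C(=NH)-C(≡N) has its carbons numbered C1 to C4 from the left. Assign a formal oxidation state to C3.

+2

C3 has one bond to C (0), one bond to C (0), a double bond to N (2×+1 = +2).
Oxidation state = 0 + 0 + 2 = +2.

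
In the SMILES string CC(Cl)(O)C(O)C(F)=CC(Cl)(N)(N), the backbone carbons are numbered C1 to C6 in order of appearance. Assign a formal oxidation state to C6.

+3

C6 has one bond to C (0), one bond to Cl (+1), one bond to N (+1), one bond to N (+1).
Oxidation state = 0 + 1 + 1 + 1 = +3.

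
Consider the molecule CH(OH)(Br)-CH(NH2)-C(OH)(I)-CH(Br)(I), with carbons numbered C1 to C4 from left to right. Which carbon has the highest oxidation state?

Assign +1 per bond to O/N/halogen, −1 per bond to H or an electropositive element, and 0 per bond to carbon. Tallying each carbon:
C1: 1C, 1H, 1O, 1Br → 0 − 1 + 1 + 1 = +1
C2: 2C, 1H, 1N → 0 − 1 + 1 = 0
C3: 2C, 1O, 1I → 0 + 1 + 1 = +2
C4: 1C, 1H, 1Br, 1I → 0 − 1 + 1 + 1 = +1
The most oxidised carbon is C3 at +2.

C3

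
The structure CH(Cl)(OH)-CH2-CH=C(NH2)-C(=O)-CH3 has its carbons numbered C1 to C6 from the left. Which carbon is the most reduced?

Each bond to a more electronegative atom (O, N, halogen) counts +1, each bond to a less electronegative atom (H, metal, B, Si) counts −1, and each C–C bond counts 0. Tallying each carbon:
C1: 1C, 1H, 1O, 1Cl → 0 − 1 + 1 + 1 = +1
C2: 2C, 2H → 0 − 2 = -2
C3: 3C, 1H → 0 − 1 = -1
C4: 3C, 1N → 0 + 1 = +1
C5: 2C, 2O → 0 + 2 = +2
C6: 1C, 3H → 0 − 3 = -3
The most reduced carbon is C6 at -3.

C6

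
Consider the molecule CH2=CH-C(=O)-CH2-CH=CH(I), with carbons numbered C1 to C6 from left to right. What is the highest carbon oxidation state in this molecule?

Count +1 for every bond to an atom more electronegative than carbon and −1 for every bond to one less electronegative; C–C bonds are 0. Tallying each carbon:
C1: 2C, 2H → 0 − 2 = -2
C2: 3C, 1H → 0 − 1 = -1
C3: 2C, 2O → 0 + 2 = +2
C4: 2C, 2H → 0 − 2 = -2
C5: 3C, 1H → 0 − 1 = -1
C6: 2C, 1H, 1I → 0 − 1 + 1 = 0
The highest value is +2.

+2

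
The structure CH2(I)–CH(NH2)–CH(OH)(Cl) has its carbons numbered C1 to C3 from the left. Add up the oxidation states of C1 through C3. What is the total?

0

Bonds to more-electronegative neighbours contribute +1 each, bonds to H or metals contribute −1 each, and C–C bonds contribute 0. Tallying each carbon:
C1: 1C, 2H, 1I → 0 − 2 + 1 = -1
C2: 2C, 1H, 1N → 0 − 1 + 1 = 0
C3: 1C, 1H, 1O, 1Cl → 0 − 1 + 1 + 1 = +1
Sum = -1 + 0 + 1 = 0.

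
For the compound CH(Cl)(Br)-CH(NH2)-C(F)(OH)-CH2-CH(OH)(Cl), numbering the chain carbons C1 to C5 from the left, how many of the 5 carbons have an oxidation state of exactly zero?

1

Bonds to more-electronegative neighbours contribute +1 each, bonds to H or metals contribute −1 each, and C–C bonds contribute 0. Tallying each carbon:
C1: 1C, 1H, 1Cl, 1Br → 0 − 1 + 1 + 1 = +1
C2: 2C, 1H, 1N → 0 − 1 + 1 = 0
C3: 2C, 1O, 1F → 0 + 1 + 1 = +2
C4: 2C, 2H → 0 − 2 = -2
C5: 1C, 1H, 1O, 1Cl → 0 − 1 + 1 + 1 = +1
1 carbon (C2) meets the condition.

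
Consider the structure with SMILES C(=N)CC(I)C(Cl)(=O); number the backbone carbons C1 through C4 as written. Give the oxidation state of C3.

0

C3 has one bond to C (0), one bond to C (0), one bond to H (-1), one bond to I (+1).
Oxidation state = 0 + 0 − 1 + 1 = 0.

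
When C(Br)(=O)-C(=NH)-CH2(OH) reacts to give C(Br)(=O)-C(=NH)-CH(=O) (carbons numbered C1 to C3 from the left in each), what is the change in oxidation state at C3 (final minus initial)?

+2

Before: C3 has 1 bond to C, 2 bonds to H, 1 bond to O → oxidation state -1.
After: C3 has 1 bond to C, 1 bond to H, 2 bonds to O → oxidation state +1.
Δ = +1 − (-1) = +2, so this is an oxidation at C3.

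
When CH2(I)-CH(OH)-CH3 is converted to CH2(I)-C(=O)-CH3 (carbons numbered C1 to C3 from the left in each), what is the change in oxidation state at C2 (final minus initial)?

Before: C2 has 2 bonds to C, 1 bond to H, 1 bond to O → oxidation state 0.
After: C2 has 2 bonds to C, 2 bonds to O → oxidation state +2.
Δ = +2 − (0) = +2, so this is an oxidation at C2.

+2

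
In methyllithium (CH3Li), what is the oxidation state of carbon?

-4

The carbon has one bond to H (-1), one bond to H (-1), one bond to H (-1), one bond to Li (-1).
Oxidation state = -1 − 1 − 1 − 1 = -4.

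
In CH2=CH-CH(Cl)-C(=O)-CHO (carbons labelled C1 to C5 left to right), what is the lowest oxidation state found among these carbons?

-2

Bonds to more-electronegative neighbours contribute +1 each, bonds to H or metals contribute −1 each, and C–C bonds contribute 0. Tallying each carbon:
C1: 2C, 2H → 0 − 2 = -2
C2: 3C, 1H → 0 − 1 = -1
C3: 2C, 1H, 1Cl → 0 − 1 + 1 = 0
C4: 2C, 2O → 0 + 2 = +2
C5: 1C, 1H, 2O → 0 − 1 + 2 = +1
The lowest value is -2.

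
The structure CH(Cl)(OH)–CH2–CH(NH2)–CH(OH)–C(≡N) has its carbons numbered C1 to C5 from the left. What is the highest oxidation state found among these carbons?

+3

Tallying each carbon's bonds:
C1: 1C, 1H, 1O, 1Cl → 0 − 1 + 1 + 1 = +1
C2: 2C, 2H → 0 − 2 = -2
C3: 2C, 1H, 1N → 0 − 1 + 1 = 0
C4: 2C, 1H, 1O → 0 − 1 + 1 = 0
C5: 1C, 3N → 0 + 3 = +3
The highest value is +3.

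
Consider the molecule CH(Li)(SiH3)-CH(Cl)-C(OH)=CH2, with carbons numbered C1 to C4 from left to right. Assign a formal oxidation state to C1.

-3

Bonds to more-electronegative neighbours contribute +1 each, bonds to H or metals contribute −1 each, and C–C bonds contribute 0.
C1 has one bond to C (0), one bond to Li (-1), one bond to Si (-1), one bond to H (-1).
Oxidation state = 0 − 1 − 1 − 1 = -3.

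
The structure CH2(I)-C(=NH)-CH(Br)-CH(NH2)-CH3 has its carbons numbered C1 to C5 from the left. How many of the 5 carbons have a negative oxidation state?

2

Tallying each carbon's bonds:
C1: 1C, 2H, 1I → 0 − 2 + 1 = -1
C2: 2C, 2N → 0 + 2 = +2
C3: 2C, 1H, 1Br → 0 − 1 + 1 = 0
C4: 2C, 1H, 1N → 0 − 1 + 1 = 0
C5: 1C, 3H → 0 − 3 = -3
2 carbons (C1, C5) meet the condition.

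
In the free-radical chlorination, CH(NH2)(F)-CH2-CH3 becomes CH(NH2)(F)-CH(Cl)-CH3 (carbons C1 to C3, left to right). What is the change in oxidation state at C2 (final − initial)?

+2

Before: C2 has 2 bonds to C, 2 bonds to H → oxidation state -2.
After: C2 has 2 bonds to C, 1 bond to H, 1 bond to Cl → oxidation state 0.
Δ = 0 − (-2) = +2, so this is an oxidation at C2.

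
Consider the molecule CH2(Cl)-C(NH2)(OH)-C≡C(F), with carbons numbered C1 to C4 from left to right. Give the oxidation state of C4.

Bonds to more-electronegative neighbours contribute +1 each, bonds to H or metals contribute −1 each, and C–C bonds contribute 0.
C4 has a triple bond to C (3×0 = 0), one bond to F (+1).
Oxidation state = 0 + 1 = +1.

+1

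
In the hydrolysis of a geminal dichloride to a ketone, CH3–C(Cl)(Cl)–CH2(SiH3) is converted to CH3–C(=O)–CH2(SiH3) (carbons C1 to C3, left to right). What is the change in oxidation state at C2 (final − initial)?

Before: C2 has 2 bonds to C, 2 bonds to Cl → oxidation state +2.
After: C2 has 2 bonds to C, 2 bonds to O → oxidation state +2.
Δ = +2 − (+2) = 0, so no net redox change at C2.

0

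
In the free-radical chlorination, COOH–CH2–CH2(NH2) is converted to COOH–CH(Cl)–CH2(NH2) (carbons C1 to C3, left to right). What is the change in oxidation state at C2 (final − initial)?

+2

Before: C2 has 2 bonds to C, 2 bonds to H → oxidation state -2.
After: C2 has 2 bonds to C, 1 bond to H, 1 bond to Cl → oxidation state 0.
Δ = 0 − (-2) = +2, so this is an oxidation at C2.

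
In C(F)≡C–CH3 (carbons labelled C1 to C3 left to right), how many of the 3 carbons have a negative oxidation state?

Tallying each carbon's bonds:
C1: 3C, 1F → 0 + 1 = +1
C2: 4C → 0 = 0
C3: 1C, 3H → 0 − 3 = -3
1 carbon (C3) meets the condition.

1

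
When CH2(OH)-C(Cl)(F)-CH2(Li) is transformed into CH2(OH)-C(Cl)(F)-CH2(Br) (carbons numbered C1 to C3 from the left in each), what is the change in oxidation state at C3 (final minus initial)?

Before: C3 has 1 bond to C, 2 bonds to H, 1 bond to Li → oxidation state -3.
After: C3 has 1 bond to C, 2 bonds to H, 1 bond to Br → oxidation state -1.
Δ = -1 − (-3) = +2, so this is an oxidation at C3.

+2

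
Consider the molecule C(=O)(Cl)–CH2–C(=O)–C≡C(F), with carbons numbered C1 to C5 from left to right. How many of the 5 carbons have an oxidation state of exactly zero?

Tallying each carbon's bonds:
C1: 1C, 2O, 1Cl → 0 + 2 + 1 = +3
C2: 2C, 2H → 0 − 2 = -2
C3: 2C, 2O → 0 + 2 = +2
C4: 4C → 0 = 0
C5: 3C, 1F → 0 + 1 = +1
1 carbon (C4) meets the condition.

1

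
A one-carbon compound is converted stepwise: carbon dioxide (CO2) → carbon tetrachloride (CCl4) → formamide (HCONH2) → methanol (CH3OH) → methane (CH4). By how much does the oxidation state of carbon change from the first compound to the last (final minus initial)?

Carbon oxidation states along the series — carbon dioxide: +4, carbon tetrachloride: +4, formamide: +2, methanol: -2, methane: -4.
Net change = -4 − (+4) = -8.

-8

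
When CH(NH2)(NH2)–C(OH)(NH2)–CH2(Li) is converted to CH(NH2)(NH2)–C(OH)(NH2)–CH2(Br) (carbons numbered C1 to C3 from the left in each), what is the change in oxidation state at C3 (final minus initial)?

+2

Before: C3 has 1 bond to C, 2 bonds to H, 1 bond to Li → oxidation state -3.
After: C3 has 1 bond to C, 2 bonds to H, 1 bond to Br → oxidation state -1.
Δ = -1 − (-3) = +2, so this is an oxidation at C3.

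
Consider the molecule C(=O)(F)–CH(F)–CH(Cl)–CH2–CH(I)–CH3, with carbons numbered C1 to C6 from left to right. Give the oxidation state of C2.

0

Count +1 for every bond to an atom more electronegative than carbon and −1 for every bond to one less electronegative; C–C bonds are 0.
C2 has one bond to C (0), one bond to C (0), one bond to H (-1), one bond to F (+1).
Oxidation state = 0 + 0 − 1 + 1 = 0.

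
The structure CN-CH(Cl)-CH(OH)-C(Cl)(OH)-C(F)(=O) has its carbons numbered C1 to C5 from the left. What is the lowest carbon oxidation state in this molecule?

Each bond to a more electronegative atom (O, N, halogen) counts +1, each bond to a less electronegative atom (H, metal, B, Si) counts −1, and each C–C bond counts 0. Tallying each carbon:
C1: 1C, 3N → 0 + 3 = +3
C2: 2C, 1H, 1Cl → 0 − 1 + 1 = 0
C3: 2C, 1H, 1O → 0 − 1 + 1 = 0
C4: 2C, 1O, 1Cl → 0 + 1 + 1 = +2
C5: 1C, 2O, 1F → 0 + 2 + 1 = +3
The lowest value is 0.

0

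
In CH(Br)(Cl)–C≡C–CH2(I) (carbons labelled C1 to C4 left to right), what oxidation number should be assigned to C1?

+1

Assign +1 per bond to O/N/halogen, −1 per bond to H or an electropositive element, and 0 per bond to carbon.
C1 has one bond to C (0), one bond to Br (+1), one bond to Cl (+1), one bond to H (-1).
Oxidation state = 0 + 1 + 1 − 1 = +1.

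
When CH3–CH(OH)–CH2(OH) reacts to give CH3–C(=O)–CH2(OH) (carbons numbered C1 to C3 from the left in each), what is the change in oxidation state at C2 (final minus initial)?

Before: C2 has 2 bonds to C, 1 bond to H, 1 bond to O → oxidation state 0.
After: C2 has 2 bonds to C, 2 bonds to O → oxidation state +2.
Δ = +2 − (0) = +2, so this is an oxidation at C2.

+2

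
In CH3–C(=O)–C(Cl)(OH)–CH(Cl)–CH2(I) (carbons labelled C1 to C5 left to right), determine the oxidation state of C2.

Assign +1 per bond to O/N/halogen, −1 per bond to H or an electropositive element, and 0 per bond to carbon.
C2 has one bond to C (0), one bond to C (0), a double bond to O (2×+1 = +2).
Oxidation state = 0 + 0 + 2 = +2.

+2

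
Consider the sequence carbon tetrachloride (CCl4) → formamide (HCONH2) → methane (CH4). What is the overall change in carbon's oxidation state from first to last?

-8

Carbon oxidation states along the series — carbon tetrachloride: +4, formamide: +2, methane: -4.
Net change = -4 − (+4) = -8.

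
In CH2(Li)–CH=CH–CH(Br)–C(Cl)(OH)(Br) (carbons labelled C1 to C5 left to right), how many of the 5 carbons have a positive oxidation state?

1

Each bond to a more electronegative atom (O, N, halogen) counts +1, each bond to a less electronegative atom (H, metal, B, Si) counts −1, and each C–C bond counts 0. Tallying each carbon:
C1: 1C, 2H, 1Li → 0 − 2 − 1 = -3
C2: 3C, 1H → 0 − 1 = -1
C3: 3C, 1H → 0 − 1 = -1
C4: 2C, 1H, 1Br → 0 − 1 + 1 = 0
C5: 1C, 1O, 1Cl, 1Br → 0 + 1 + 1 + 1 = +3
1 carbon (C5) meets the condition.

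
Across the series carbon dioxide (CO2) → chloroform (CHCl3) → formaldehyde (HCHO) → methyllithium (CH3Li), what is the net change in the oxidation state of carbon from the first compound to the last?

-8

Carbon oxidation states along the series — carbon dioxide: +4, chloroform: +2, formaldehyde: 0, methyllithium: -4.
Net change = -4 − (+4) = -8.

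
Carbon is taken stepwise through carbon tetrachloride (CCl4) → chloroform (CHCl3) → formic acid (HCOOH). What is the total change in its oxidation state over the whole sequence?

-2

Carbon oxidation states along the series — carbon tetrachloride: +4, chloroform: +2, formic acid: +2.
Net change = +2 − (+4) = -2.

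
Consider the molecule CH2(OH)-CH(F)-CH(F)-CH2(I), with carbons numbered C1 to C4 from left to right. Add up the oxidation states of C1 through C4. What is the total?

Each bond to a more electronegative atom (O, N, halogen) counts +1, each bond to a less electronegative atom (H, metal, B, Si) counts −1, and each C–C bond counts 0. Tallying each carbon:
C1: 1C, 2H, 1O → 0 − 2 + 1 = -1
C2: 2C, 1H, 1F → 0 − 1 + 1 = 0
C3: 2C, 1H, 1F → 0 − 1 + 1 = 0
C4: 1C, 2H, 1I → 0 − 2 + 1 = -1
Sum = -1 + 0 + 0 − 1 = -2.

-2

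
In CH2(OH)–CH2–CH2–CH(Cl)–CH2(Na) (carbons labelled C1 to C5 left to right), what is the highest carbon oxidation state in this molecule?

0

Assign +1 per bond to O/N/halogen, −1 per bond to H or an electropositive element, and 0 per bond to carbon. Tallying each carbon:
C1: 1C, 2H, 1O → 0 − 2 + 1 = -1
C2: 2C, 2H → 0 − 2 = -2
C3: 2C, 2H → 0 − 2 = -2
C4: 2C, 1H, 1Cl → 0 − 1 + 1 = 0
C5: 1C, 2H, 1Na → 0 − 2 − 1 = -3
The highest value is 0.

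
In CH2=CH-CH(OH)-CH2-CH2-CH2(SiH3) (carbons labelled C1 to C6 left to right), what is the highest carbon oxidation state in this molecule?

0

Assign +1 per bond to O/N/halogen, −1 per bond to H or an electropositive element, and 0 per bond to carbon. Tallying each carbon:
C1: 2C, 2H → 0 − 2 = -2
C2: 3C, 1H → 0 − 1 = -1
C3: 2C, 1H, 1O → 0 − 1 + 1 = 0
C4: 2C, 2H → 0 − 2 = -2
C5: 2C, 2H → 0 − 2 = -2
C6: 1C, 2H, 1Si → 0 − 2 − 1 = -3
The highest value is 0.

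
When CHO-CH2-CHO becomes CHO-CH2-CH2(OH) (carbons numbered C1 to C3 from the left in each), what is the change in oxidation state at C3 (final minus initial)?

Before: C3 has 1 bond to C, 1 bond to H, 2 bonds to O → oxidation state +1.
After: C3 has 1 bond to C, 2 bonds to H, 1 bond to O → oxidation state -1.
Δ = -1 − (+1) = -2, so this is a reduction at C3.

-2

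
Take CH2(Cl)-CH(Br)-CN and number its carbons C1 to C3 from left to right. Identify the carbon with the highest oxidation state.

Each bond to a more electronegative atom (O, N, halogen) counts +1, each bond to a less electronegative atom (H, metal, B, Si) counts −1, and each C–C bond counts 0. Tallying each carbon:
C1: 1C, 2H, 1Cl → 0 − 2 + 1 = -1
C2: 2C, 1H, 1Br → 0 − 1 + 1 = 0
C3: 1C, 3N → 0 + 3 = +3
The most oxidised carbon is C3 at +3.

C3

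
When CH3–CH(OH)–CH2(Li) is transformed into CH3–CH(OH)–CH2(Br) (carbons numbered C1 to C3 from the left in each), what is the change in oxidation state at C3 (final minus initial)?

Before: C3 has 1 bond to C, 2 bonds to H, 1 bond to Li → oxidation state -3.
After: C3 has 1 bond to C, 2 bonds to H, 1 bond to Br → oxidation state -1.
Δ = -1 − (-3) = +2, so this is an oxidation at C3.

+2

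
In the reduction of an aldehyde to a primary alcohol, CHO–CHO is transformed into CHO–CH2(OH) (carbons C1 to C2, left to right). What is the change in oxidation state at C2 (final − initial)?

-2

Before: C2 has 1 bond to C, 1 bond to H, 2 bonds to O → oxidation state +1.
After: C2 has 1 bond to C, 2 bonds to H, 1 bond to O → oxidation state -1.
Δ = -1 − (+1) = -2, so this is a reduction at C2.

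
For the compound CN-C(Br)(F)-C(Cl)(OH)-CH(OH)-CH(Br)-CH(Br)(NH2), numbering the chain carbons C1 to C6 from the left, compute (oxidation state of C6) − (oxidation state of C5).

+1

C6: 1C, 1H, 1N, 1Br → 0 − 1 + 1 + 1 = +1
C5: 2C, 1H, 1Br → 0 − 1 + 1 = 0
Difference: +1 − (0) = +1.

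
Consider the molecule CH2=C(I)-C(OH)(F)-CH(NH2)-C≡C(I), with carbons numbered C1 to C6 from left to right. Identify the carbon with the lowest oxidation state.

Each bond to a more electronegative atom (O, N, halogen) counts +1, each bond to a less electronegative atom (H, metal, B, Si) counts −1, and each C–C bond counts 0. Tallying each carbon:
C1: 2C, 2H → 0 − 2 = -2
C2: 3C, 1I → 0 + 1 = +1
C3: 2C, 1O, 1F → 0 + 1 + 1 = +2
C4: 2C, 1H, 1N → 0 − 1 + 1 = 0
C5: 4C → 0 = 0
C6: 3C, 1I → 0 + 1 = +1
The most reduced carbon is C1 at -2.

C1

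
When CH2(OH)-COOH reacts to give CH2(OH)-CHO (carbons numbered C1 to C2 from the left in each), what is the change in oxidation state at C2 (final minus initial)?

-2

Before: C2 has 1 bond to C, 3 bonds to O → oxidation state +3.
After: C2 has 1 bond to C, 1 bond to H, 2 bonds to O → oxidation state +1.
Δ = +1 − (+3) = -2, so this is a reduction at C2.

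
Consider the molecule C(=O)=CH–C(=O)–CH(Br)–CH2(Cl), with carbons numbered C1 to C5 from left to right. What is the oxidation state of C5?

C5 has one bond to C (0), one bond to Cl (+1), one bond to H (-1), one bond to H (-1).
Oxidation state = 0 + 1 − 1 − 1 = -1.

-1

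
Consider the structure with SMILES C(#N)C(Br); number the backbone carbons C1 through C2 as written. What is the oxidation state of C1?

+3

Bonds to more-electronegative neighbours contribute +1 each, bonds to H or metals contribute −1 each, and C–C bonds contribute 0.
C1 has one bond to C (0), a triple bond to N (3×+1 = +3).
Oxidation state = 0 + 3 = +3.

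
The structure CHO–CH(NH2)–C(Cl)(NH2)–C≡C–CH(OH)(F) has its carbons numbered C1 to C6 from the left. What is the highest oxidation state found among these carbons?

+2

Tallying each carbon's bonds:
C1: 1C, 1H, 2O → 0 − 1 + 2 = +1
C2: 2C, 1H, 1N → 0 − 1 + 1 = 0
C3: 2C, 1N, 1Cl → 0 + 1 + 1 = +2
C4: 4C → 0 = 0
C5: 4C → 0 = 0
C6: 1C, 1H, 1O, 1F → 0 − 1 + 1 + 1 = +1
The highest value is +2.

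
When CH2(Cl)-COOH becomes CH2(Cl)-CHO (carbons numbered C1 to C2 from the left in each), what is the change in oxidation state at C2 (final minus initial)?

-2

Before: C2 has 1 bond to C, 3 bonds to O → oxidation state +3.
After: C2 has 1 bond to C, 1 bond to H, 2 bonds to O → oxidation state +1.
Δ = +1 − (+3) = -2, so this is a reduction at C2.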